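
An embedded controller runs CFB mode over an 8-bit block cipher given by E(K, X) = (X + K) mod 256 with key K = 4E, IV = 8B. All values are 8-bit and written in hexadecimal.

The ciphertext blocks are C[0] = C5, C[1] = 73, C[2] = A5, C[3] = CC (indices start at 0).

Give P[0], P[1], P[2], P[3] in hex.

P[0] = 1C, P[1] = 60, P[2] = 64, P[3] = 3F

CFB decryption: P_i = C_i ⊕ E(K, C_{i−1}), with C_{−1} = IV.
P[0]: E(K, 8B) = D9; C5 ⊕ D9 = 1C.
P[1]: E(K, C5) = 13; 73 ⊕ 13 = 60.
P[2]: E(K, 73) = C1; A5 ⊕ C1 = 64.
P[3]: E(K, A5) = F3; CC ⊕ F3 = 3F.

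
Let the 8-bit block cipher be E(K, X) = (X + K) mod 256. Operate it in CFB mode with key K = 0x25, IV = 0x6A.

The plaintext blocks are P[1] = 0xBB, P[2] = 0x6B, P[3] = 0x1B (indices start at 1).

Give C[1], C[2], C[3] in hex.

C[1] = 0x34, C[2] = 0x32, C[3] = 0x4C

CFB encryption: C_i = P_i ⊕ E(K, C_{i−1}), with C_{0} = IV.
C[1]: E(K, 0x6A) = 0x8F; 0xBB ⊕ 0x8F = 0x34.
C[2]: E(K, 0x34) = 0x59; 0x6B ⊕ 0x59 = 0x32.
C[3]: E(K, 0x32) = 0x57; 0x1B ⊕ 0x57 = 0x4C.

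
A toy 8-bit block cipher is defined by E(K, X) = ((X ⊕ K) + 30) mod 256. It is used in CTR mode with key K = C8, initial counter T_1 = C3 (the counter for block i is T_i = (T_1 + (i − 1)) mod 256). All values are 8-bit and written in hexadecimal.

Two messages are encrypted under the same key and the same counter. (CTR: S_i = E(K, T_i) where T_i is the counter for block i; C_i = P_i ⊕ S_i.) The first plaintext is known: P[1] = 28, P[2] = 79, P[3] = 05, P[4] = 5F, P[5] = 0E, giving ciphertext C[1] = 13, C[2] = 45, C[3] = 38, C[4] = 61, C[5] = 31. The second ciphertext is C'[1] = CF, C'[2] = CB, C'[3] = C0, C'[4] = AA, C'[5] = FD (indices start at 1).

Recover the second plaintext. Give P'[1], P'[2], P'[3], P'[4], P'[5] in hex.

In CTR with a reused counter, both messages share the same keystream S_i, so C_i ⊕ C'_i = P_i ⊕ P'_i and thus P'_i = P_i ⊕ C_i ⊕ C'_i.
P'[1]: 28 ⊕ 13 ⊕ CF = F4.
P'[2]: 79 ⊕ 45 ⊕ CB = F7.
P'[3]: 05 ⊕ 38 ⊕ C0 = FD.
P'[4]: 5F ⊕ 61 ⊕ AA = 94.
P'[5]: 0E ⊕ 31 ⊕ FD = C2.

P'[1] = F4, P'[2] = F7, P'[3] = FD, P'[4] = 94, P'[5] = C2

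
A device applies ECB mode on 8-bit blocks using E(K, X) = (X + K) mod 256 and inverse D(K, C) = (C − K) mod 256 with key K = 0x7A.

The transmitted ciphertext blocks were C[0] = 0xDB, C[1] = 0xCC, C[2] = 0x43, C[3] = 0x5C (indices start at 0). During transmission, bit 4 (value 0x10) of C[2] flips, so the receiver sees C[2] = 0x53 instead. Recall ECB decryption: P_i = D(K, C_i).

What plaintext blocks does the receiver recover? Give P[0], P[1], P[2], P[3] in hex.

Only C[2] changed, to 0x53. In ECB, a change in C_i affects only P_i. Decrypting the received ciphertext:
P[0]: D(K, 0xDB) = 0x61.
P[1]: D(K, 0xCC) = 0x52.
P[2]: D(K, 0x53) = 0xD9.
P[3]: D(K, 0x5C) = 0xE2.
Blocks that differ from the original plaintext: P[2].

P[0] = 0x61, P[1] = 0x52, P[2] = 0xD9, P[3] = 0xE2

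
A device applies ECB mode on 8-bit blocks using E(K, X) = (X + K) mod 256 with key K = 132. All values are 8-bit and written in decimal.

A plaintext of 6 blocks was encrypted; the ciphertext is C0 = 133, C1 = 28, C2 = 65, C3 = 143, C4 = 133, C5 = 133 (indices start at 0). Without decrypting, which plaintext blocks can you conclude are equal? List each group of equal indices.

P0 = P4 = P5

ECB encrypts each block independently with the same key, so equal ciphertext blocks imply equal plaintext blocks.
C0 = C4 = C5 = 133, so P0 = P4 = P5.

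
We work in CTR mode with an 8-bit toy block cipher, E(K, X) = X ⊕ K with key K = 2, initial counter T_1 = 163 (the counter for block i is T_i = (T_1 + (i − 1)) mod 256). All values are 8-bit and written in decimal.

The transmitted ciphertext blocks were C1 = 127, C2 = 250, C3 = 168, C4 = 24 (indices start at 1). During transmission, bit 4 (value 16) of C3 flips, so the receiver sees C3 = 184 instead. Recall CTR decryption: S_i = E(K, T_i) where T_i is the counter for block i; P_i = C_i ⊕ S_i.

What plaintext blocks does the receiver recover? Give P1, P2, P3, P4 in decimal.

Only C3 changed, to 184. In CTR, a change in C_i flips the same bit in P_i only; the keystream is unaffected. Decrypting the received ciphertext:
P1: T = 163, S = E(K, T) = 161; 127 ⊕ 161 = 222.
P2: T = 164, S = E(K, T) = 166; 250 ⊕ 166 = 92.
P3: T = 165, S = E(K, T) = 167; 184 ⊕ 167 = 31.
P4: T = 166, S = E(K, T) = 164; 24 ⊕ 164 = 188.
Blocks that differ from the original plaintext: P3.

P1 = 222, P2 = 92, P3 = 31, P4 = 188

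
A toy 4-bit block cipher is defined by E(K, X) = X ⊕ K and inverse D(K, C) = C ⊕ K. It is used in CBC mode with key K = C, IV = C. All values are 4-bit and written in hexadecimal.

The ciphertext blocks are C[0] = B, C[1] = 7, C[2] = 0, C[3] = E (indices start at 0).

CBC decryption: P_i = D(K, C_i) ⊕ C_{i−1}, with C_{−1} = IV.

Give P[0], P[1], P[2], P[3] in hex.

P[0]: D(K, B) = 7; 7 ⊕ C = B.
P[1]: D(K, 7) = B; B ⊕ B = 0.
P[2]: D(K, 0) = C; C ⊕ 7 = B.
P[3]: D(K, E) = 2; 2 ⊕ 0 = 2.

P[0] = B, P[1] = 0, P[2] = B, P[3] = 2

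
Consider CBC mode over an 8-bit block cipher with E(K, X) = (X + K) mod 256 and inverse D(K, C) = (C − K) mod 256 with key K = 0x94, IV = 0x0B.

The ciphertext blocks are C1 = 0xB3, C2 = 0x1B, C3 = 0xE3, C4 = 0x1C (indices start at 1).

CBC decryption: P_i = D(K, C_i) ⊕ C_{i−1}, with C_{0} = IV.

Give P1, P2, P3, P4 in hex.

P1: D(K, 0xB3) = 0x1F; 0x1F ⊕ 0x0B = 0x14.
P2: D(K, 0x1B) = 0x87; 0x87 ⊕ 0xB3 = 0x34.
P3: D(K, 0xE3) = 0x4F; 0x4F ⊕ 0x1B = 0x54.
P4: D(K, 0x1C) = 0x88; 0x88 ⊕ 0xE3 = 0x6B.

P1 = 0x14, P2 = 0x34, P3 = 0x54, P4 = 0x6B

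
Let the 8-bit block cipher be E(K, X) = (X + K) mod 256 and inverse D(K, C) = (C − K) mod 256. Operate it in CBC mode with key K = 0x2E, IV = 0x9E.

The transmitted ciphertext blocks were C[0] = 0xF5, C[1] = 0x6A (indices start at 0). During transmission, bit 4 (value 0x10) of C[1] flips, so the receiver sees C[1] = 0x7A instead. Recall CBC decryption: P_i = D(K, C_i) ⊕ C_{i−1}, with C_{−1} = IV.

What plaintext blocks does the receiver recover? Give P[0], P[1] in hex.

Only C[1] changed, to 0x7A. In CBC, a change in C_i garbles P_i and flips the same bit in P_{i+1}. Decrypting the received ciphertext:
P[0]: D(K, 0xF5) = 0xC7; 0xC7 ⊕ 0x9E = 0x59.
P[1]: D(K, 0x7A) = 0x4C; 0x4C ⊕ 0xF5 = 0xB9.
Blocks that differ from the original plaintext: P[1].

P[0] = 0x59, P[1] = 0xB9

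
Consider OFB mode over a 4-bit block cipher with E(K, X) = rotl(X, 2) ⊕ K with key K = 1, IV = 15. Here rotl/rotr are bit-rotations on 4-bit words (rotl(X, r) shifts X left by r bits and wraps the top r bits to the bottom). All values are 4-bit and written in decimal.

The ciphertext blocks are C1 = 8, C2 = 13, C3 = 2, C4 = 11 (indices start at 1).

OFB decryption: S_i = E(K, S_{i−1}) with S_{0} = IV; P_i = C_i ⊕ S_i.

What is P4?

P1: S = E(K, 15) = 14; 8 ⊕ 14 = 6.
P2: S = E(K, 14) = 10; 13 ⊕ 10 = 7.
P3: S = E(K, 10) = 11; 2 ⊕ 11 = 9.
P4: S = E(K, 11) = 15; 11 ⊕ 15 = 4.

P4 = 4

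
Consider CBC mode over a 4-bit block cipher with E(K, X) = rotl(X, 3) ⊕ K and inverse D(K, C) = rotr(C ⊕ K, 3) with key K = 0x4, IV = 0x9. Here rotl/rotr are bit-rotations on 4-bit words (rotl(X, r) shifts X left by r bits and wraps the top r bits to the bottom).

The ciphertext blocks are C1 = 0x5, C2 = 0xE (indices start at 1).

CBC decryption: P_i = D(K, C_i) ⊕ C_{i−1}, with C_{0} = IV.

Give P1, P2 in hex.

P1: D(K, 0x5) = 0x2; 0x2 ⊕ 0x9 = 0xB.
P2: D(K, 0xE) = 0x5; 0x5 ⊕ 0x5 = 0x0.

P1 = 0xB, P2 = 0x0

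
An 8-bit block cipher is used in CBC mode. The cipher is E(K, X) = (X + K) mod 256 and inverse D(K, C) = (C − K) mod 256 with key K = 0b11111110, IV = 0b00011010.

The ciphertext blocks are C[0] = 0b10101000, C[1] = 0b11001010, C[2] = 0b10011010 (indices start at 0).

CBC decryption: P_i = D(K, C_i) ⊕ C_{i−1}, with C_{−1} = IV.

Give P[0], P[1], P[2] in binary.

P[0] = 0b10110000, P[1] = 0b01100100, P[2] = 0b01010110

P[0]: D(K, 0b10101000) = 0b10101010; 0b10101010 ⊕ 0b00011010 = 0b10110000.
P[1]: D(K, 0b11001010) = 0b11001100; 0b11001100 ⊕ 0b10101000 = 0b01100100.
P[2]: D(K, 0b10011010) = 0b10011100; 0b10011100 ⊕ 0b11001010 = 0b01010110.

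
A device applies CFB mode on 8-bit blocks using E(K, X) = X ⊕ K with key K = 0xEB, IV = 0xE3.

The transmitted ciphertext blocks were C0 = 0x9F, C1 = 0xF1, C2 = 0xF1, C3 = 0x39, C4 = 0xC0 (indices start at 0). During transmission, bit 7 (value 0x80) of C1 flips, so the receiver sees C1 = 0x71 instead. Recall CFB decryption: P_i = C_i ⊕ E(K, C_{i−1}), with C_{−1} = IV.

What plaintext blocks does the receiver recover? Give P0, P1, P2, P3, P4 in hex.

Only C1 changed, to 0x71. In CFB, a change in C_i flips the same bit in P_i and garbles P_{i+1}. Decrypting the received ciphertext:
P0: E(K, 0xE3) = 0x08; 0x9F ⊕ 0x08 = 0x97.
P1: E(K, 0x9F) = 0x74; 0x71 ⊕ 0x74 = 0x05.
P2: E(K, 0x71) = 0x9A; 0xF1 ⊕ 0x9A = 0x6B.
P3: E(K, 0xF1) = 0x1A; 0x39 ⊕ 0x1A = 0x23.
P4: E(K, 0x39) = 0xD2; 0xC0 ⊕ 0xD2 = 0x12.
Blocks that differ from the original plaintext: P1, P2.

P0 = 0x97, P1 = 0x05, P2 = 0x6B, P3 = 0x23, P4 = 0x12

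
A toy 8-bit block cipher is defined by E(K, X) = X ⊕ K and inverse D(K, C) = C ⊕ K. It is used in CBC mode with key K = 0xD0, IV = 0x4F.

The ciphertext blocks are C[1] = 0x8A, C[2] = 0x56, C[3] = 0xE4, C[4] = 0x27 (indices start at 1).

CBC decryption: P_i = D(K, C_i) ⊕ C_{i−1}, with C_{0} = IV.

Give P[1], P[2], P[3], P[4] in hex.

P[1] = 0x15, P[2] = 0x0C, P[3] = 0x62, P[4] = 0x13

P[1]: D(K, 0x8A) = 0x5A; 0x5A ⊕ 0x4F = 0x15.
P[2]: D(K, 0x56) = 0x86; 0x86 ⊕ 0x8A = 0x0C.
P[3]: D(K, 0xE4) = 0x34; 0x34 ⊕ 0x56 = 0x62.
P[4]: D(K, 0x27) = 0xF7; 0xF7 ⊕ 0xE4 = 0x13.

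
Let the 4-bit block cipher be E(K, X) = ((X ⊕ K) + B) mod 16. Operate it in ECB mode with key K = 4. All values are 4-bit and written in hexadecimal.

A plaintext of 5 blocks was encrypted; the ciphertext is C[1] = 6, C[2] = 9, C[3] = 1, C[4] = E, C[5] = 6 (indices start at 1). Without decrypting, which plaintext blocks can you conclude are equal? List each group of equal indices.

ECB encrypts each block independently with the same key, so equal ciphertext blocks imply equal plaintext blocks.
C[1] = C[5] = 6, so P[1] = P[5].

P[1] = P[5]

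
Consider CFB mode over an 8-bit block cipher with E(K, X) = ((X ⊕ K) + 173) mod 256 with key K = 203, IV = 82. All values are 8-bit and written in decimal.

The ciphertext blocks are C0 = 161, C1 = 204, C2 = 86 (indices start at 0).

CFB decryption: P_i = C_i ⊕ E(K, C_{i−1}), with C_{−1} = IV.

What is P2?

P2 = 226

P2: E(K, 204) = 180; 86 ⊕ 180 = 226.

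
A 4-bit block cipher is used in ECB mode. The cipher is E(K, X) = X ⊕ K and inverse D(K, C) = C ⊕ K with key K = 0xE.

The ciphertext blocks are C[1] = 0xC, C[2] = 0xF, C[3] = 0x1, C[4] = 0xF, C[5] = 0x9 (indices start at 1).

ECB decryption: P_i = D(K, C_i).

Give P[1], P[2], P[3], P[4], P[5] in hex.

P[1] = 0x2, P[2] = 0x1, P[3] = 0xF, P[4] = 0x1, P[5] = 0x7

P[1]: D(K, 0xC) = 0x2.
P[2]: D(K, 0xF) = 0x1.
P[3]: D(K, 0x1) = 0xF.
P[4]: D(K, 0xF) = 0x1.
P[5]: D(K, 0x9) = 0x7.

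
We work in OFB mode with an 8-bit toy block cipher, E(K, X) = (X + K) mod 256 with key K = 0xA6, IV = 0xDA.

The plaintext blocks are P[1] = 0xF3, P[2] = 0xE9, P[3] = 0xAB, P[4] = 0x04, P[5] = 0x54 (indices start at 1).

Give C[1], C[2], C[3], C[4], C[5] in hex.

C[1] = 0x73, C[2] = 0xCF, C[3] = 0x67, C[4] = 0x76, C[5] = 0x4C

OFB encryption: S_i = E(K, S_{i−1}) with S_{0} = IV; C_i = P_i ⊕ S_i.
C[1]: S = E(K, 0xDA) = 0x80; 0xF3 ⊕ 0x80 = 0x73.
C[2]: S = E(K, 0x80) = 0x26; 0xE9 ⊕ 0x26 = 0xCF.
C[3]: S = E(K, 0x26) = 0xCC; 0xAB ⊕ 0xCC = 0x67.
C[4]: S = E(K, 0xCC) = 0x72; 0x04 ⊕ 0x72 = 0x76.
C[5]: S = E(K, 0x72) = 0x18; 0x54 ⊕ 0x18 = 0x4C.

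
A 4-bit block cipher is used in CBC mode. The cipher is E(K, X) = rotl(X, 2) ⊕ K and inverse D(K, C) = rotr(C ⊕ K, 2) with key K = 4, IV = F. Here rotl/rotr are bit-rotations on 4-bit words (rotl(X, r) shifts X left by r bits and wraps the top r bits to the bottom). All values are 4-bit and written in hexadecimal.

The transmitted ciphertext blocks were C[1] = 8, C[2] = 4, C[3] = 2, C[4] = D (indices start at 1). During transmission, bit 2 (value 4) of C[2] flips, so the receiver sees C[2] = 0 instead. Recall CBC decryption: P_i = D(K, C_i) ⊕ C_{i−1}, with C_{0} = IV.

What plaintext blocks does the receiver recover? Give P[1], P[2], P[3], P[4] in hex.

Only C[2] changed, to 0. In CBC, a change in C_i garbles P_i and flips the same bit in P_{i+1}. Decrypting the received ciphertext:
P[1]: D(K, 8) = 3; 3 ⊕ F = C.
P[2]: D(K, 0) = 1; 1 ⊕ 8 = 9.
P[3]: D(K, 2) = 9; 9 ⊕ 0 = 9.
P[4]: D(K, D) = 6; 6 ⊕ 2 = 4.
Blocks that differ from the original plaintext: P[2], P[3].

P[1] = C, P[2] = 9, P[3] = 9, P[4] = 4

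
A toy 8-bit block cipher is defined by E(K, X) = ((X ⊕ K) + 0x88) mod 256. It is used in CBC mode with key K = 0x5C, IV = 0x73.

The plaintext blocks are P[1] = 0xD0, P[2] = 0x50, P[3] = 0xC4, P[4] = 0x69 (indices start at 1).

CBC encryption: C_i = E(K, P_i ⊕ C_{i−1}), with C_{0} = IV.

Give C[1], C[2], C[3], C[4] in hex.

C[1] = 0x87, C[2] = 0x13, C[3] = 0x13, C[4] = 0xAE

C[1]: P[1] ⊕ 0x73 = 0xA3; E(K, 0xA3) = 0x87.
C[2]: P[2] ⊕ 0x87 = 0xD7; E(K, 0xD7) = 0x13.
C[3]: P[3] ⊕ 0x13 = 0xD7; E(K, 0xD7) = 0x13.
C[4]: P[4] ⊕ 0x13 = 0x7A; E(K, 0x7A) = 0xAE.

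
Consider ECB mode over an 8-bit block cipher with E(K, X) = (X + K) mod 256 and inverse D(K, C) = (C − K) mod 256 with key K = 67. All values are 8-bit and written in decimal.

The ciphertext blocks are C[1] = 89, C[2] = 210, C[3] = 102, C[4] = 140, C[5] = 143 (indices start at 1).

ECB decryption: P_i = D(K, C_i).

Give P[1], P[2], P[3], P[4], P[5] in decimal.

P[1]: D(K, 89) = 22.
P[2]: D(K, 210) = 143.
P[3]: D(K, 102) = 35.
P[4]: D(K, 140) = 73.
P[5]: D(K, 143) = 76.

P[1] = 22, P[2] = 143, P[3] = 35, P[4] = 73, P[5] = 76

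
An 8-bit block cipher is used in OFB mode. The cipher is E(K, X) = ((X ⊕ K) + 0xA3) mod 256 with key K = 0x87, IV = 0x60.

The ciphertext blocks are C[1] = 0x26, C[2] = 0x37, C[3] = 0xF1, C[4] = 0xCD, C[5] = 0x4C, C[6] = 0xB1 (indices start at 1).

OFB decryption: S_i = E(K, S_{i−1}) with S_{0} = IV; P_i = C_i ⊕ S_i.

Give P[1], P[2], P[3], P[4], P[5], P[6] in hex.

P[1] = 0xAC, P[2] = 0x87, P[3] = 0x2B, P[4] = 0xCD, P[5] = 0x66, P[6] = 0xE1

P[1]: S = E(K, 0x60) = 0x8A; 0x26 ⊕ 0x8A = 0xAC.
P[2]: S = E(K, 0x8A) = 0xB0; 0x37 ⊕ 0xB0 = 0x87.
P[3]: S = E(K, 0xB0) = 0xDA; 0xF1 ⊕ 0xDA = 0x2B.
P[4]: S = E(K, 0xDA) = 0x00; 0xCD ⊕ 0x00 = 0xCD.
P[5]: S = E(K, 0x00) = 0x2A; 0x4C ⊕ 0x2A = 0x66.
P[6]: S = E(K, 0x2A) = 0x50; 0xB1 ⊕ 0x50 = 0xE1.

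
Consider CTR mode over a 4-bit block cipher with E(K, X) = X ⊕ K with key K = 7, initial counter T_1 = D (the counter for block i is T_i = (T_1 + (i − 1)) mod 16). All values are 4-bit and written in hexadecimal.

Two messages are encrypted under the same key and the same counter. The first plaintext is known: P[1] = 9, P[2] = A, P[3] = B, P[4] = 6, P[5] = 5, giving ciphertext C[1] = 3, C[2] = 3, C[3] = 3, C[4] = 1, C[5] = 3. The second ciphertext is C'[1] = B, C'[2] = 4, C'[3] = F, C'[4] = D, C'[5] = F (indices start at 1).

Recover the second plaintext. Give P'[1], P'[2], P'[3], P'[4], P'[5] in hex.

P'[1] = 1, P'[2] = D, P'[3] = 7, P'[4] = A, P'[5] = 9

In CTR with a reused counter, both messages share the same keystream S_i, so C_i ⊕ C'_i = P_i ⊕ P'_i and thus P'_i = P_i ⊕ C_i ⊕ C'_i.
P'[1]: 9 ⊕ 3 ⊕ B = 1.
P'[2]: A ⊕ 3 ⊕ 4 = D.
P'[3]: B ⊕ 3 ⊕ F = 7.
P'[4]: 6 ⊕ 1 ⊕ D = A.
P'[5]: 5 ⊕ 3 ⊕ F = 9.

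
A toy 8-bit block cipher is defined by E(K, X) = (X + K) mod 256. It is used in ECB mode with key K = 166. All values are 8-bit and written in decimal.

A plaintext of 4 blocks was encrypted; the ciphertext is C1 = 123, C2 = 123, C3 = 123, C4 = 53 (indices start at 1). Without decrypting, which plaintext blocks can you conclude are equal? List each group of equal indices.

P1 = P2 = P3

ECB encrypts each block independently with the same key, so equal ciphertext blocks imply equal plaintext blocks.
C1 = C2 = C3 = 123, so P1 = P2 = P3.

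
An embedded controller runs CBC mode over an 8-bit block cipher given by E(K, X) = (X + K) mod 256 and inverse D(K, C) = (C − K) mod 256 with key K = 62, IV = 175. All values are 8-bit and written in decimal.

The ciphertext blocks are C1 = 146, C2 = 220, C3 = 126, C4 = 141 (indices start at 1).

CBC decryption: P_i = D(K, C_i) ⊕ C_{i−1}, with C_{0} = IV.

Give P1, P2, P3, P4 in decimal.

P1 = 251, P2 = 12, P3 = 156, P4 = 49

P1: D(K, 146) = 84; 84 ⊕ 175 = 251.
P2: D(K, 220) = 158; 158 ⊕ 146 = 12.
P3: D(K, 126) = 64; 64 ⊕ 220 = 156.
P4: D(K, 141) = 79; 79 ⊕ 126 = 49.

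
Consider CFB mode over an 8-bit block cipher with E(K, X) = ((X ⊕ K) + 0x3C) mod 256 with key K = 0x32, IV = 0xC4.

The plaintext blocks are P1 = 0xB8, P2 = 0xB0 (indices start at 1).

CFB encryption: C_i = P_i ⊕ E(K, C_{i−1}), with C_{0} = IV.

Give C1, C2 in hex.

C1 = 0x8A, C2 = 0x44

C1: E(K, 0xC4) = 0x32; 0xB8 ⊕ 0x32 = 0x8A.
C2: E(K, 0x8A) = 0xF4; 0xB0 ⊕ 0xF4 = 0x44.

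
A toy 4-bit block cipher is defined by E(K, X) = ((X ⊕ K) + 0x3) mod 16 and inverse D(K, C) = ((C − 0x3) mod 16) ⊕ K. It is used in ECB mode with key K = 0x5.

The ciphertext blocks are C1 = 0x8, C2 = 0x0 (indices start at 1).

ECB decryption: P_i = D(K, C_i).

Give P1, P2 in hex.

P1: D(K, 0x8) = 0x0.
P2: D(K, 0x0) = 0x8.

P1 = 0x0, P2 = 0x8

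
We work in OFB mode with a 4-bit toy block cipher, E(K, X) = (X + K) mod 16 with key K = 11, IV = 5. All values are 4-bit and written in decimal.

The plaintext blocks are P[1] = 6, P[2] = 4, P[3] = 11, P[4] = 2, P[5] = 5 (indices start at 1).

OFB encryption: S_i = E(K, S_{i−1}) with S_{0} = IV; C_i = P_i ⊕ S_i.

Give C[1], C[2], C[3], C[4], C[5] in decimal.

C[1]: S = E(K, 5) = 0; 6 ⊕ 0 = 6.
C[2]: S = E(K, 0) = 11; 4 ⊕ 11 = 15.
C[3]: S = E(K, 11) = 6; 11 ⊕ 6 = 13.
C[4]: S = E(K, 6) = 1; 2 ⊕ 1 = 3.
C[5]: S = E(K, 1) = 12; 5 ⊕ 12 = 9.

C[1] = 6, C[2] = 15, C[3] = 13, C[4] = 3, C[5] = 9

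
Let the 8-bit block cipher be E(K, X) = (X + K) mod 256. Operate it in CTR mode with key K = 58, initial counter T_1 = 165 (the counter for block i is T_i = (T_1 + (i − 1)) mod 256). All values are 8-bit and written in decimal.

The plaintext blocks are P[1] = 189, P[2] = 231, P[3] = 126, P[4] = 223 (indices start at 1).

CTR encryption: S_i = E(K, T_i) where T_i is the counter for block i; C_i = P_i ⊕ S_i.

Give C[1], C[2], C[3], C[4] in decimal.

C[1]: T = 165, S = E(K, T) = 223; 189 ⊕ 223 = 98.
C[2]: T = 166, S = E(K, T) = 224; 231 ⊕ 224 = 7.
C[3]: T = 167, S = E(K, T) = 225; 126 ⊕ 225 = 159.
C[4]: T = 168, S = E(K, T) = 226; 223 ⊕ 226 = 61.

C[1] = 98, C[2] = 7, C[3] = 159, C[4] = 61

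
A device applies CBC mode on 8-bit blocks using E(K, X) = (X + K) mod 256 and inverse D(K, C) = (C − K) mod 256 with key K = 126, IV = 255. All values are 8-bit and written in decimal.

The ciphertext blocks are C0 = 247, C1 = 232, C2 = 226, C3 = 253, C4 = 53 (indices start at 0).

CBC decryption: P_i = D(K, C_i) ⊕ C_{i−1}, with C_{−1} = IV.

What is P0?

P0 = 134

P0: D(K, 247) = 121; 121 ⊕ 255 = 134.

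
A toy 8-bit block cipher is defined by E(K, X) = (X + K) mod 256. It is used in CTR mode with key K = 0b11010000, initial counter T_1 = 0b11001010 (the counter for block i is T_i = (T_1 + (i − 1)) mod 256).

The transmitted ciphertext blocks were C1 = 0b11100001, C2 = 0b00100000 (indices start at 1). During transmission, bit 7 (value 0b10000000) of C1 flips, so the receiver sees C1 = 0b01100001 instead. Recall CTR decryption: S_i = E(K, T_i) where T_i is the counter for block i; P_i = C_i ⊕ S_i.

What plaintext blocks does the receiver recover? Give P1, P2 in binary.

Only C1 changed, to 0b01100001. In CTR, a change in C_i flips the same bit in P_i only; the keystream is unaffected. Decrypting the received ciphertext:
P1: T = 0b11001010, S = E(K, T) = 0b10011010; 0b01100001 ⊕ 0b10011010 = 0b11111011.
P2: T = 0b11001011, S = E(K, T) = 0b10011011; 0b00100000 ⊕ 0b10011011 = 0b10111011.
Blocks that differ from the original plaintext: P1.

P1 = 0b11111011, P2 = 0b10111011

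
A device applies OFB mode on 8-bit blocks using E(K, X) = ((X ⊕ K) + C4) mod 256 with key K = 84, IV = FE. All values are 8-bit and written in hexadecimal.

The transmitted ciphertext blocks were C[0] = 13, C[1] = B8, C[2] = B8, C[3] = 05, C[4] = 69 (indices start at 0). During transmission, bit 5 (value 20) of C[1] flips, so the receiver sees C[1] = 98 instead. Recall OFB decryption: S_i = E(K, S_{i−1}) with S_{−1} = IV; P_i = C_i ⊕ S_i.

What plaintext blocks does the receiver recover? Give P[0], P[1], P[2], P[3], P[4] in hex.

Only C[1] changed, to 98. In OFB, a change in C_i flips the same bit in P_i only; the keystream is unaffected. Decrypting the received ciphertext:
P[0]: S = E(K, FE) = 3E; 13 ⊕ 3E = 2D.
P[1]: S = E(K, 3E) = 7E; 98 ⊕ 7E = E6.
P[2]: S = E(K, 7E) = BE; B8 ⊕ BE = 06.
P[3]: S = E(K, BE) = FE; 05 ⊕ FE = FB.
P[4]: S = E(K, FE) = 3E; 69 ⊕ 3E = 57.
Blocks that differ from the original plaintext: P[1].

P[0] = 2D, P[1] = E6, P[2] = 06, P[3] = FB, P[4] = 57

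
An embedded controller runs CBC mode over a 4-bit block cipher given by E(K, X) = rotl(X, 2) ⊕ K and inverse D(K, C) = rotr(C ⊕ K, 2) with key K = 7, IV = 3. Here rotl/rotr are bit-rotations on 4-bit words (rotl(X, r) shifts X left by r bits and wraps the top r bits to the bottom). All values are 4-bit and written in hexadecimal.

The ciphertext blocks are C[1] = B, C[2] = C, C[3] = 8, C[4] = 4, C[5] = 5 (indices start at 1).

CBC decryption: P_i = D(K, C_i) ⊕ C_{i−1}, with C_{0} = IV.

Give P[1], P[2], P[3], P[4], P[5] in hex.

P[1] = 0, P[2] = 5, P[3] = 3, P[4] = 4, P[5] = C

P[1]: D(K, B) = 3; 3 ⊕ 3 = 0.
P[2]: D(K, C) = E; E ⊕ B = 5.
P[3]: D(K, 8) = F; F ⊕ C = 3.
P[4]: D(K, 4) = C; C ⊕ 8 = 4.
P[5]: D(K, 5) = 8; 8 ⊕ 4 = C.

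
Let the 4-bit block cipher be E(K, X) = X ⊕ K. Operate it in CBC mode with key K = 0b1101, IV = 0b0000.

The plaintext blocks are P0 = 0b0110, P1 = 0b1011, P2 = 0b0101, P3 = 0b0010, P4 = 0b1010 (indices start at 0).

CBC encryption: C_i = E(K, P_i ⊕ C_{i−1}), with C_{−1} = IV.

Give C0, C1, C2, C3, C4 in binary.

C0 = 0b1011, C1 = 0b1101, C2 = 0b0101, C3 = 0b1010, C4 = 0b1101

C0: P0 ⊕ 0b0000 = 0b0110; E(K, 0b0110) = 0b1011.
C1: P1 ⊕ 0b1011 = 0b0000; E(K, 0b0000) = 0b1101.
C2: P2 ⊕ 0b1101 = 0b1000; E(K, 0b1000) = 0b0101.
C3: P3 ⊕ 0b0101 = 0b0111; E(K, 0b0111) = 0b1010.
C4: P4 ⊕ 0b1010 = 0b0000; E(K, 0b0000) = 0b1101.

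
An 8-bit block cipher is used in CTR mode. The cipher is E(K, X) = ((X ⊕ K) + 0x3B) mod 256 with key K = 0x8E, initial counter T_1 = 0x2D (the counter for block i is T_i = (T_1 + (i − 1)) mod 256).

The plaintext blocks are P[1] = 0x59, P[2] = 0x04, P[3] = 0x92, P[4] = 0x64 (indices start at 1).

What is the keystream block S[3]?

CTR encryption: S_i = E(K, T_i) where T_i is the counter for block i; C_i = P_i ⊕ S_i.
C[1]: T = 0x2D, S = E(K, T) = 0xDE; 0x59 ⊕ 0xDE = 0x87.
C[2]: T = 0x2E, S = E(K, T) = 0xDB; 0x04 ⊕ 0xDB = 0xDF.
C[3]: T = 0x2F, S = E(K, T) = 0xDC; 0x92 ⊕ 0xDC = 0x4E.
So S[3] = 0xDC.

0xDC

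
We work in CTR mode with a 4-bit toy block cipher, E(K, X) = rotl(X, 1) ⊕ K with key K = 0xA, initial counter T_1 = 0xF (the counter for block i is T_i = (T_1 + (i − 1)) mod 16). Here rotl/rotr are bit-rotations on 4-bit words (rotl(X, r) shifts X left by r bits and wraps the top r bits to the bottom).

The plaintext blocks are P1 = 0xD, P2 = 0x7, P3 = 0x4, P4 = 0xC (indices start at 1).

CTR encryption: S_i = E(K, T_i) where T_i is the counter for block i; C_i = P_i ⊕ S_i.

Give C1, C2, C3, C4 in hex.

C1 = 0x8, C2 = 0xD, C3 = 0xC, C4 = 0x2

C1: T = 0xF, S = E(K, T) = 0x5; 0xD ⊕ 0x5 = 0x8.
C2: T = 0x0, S = E(K, T) = 0xA; 0x7 ⊕ 0xA = 0xD.
C3: T = 0x1, S = E(K, T) = 0x8; 0x4 ⊕ 0x8 = 0xC.
C4: T = 0x2, S = E(K, T) = 0xE; 0xC ⊕ 0xE = 0x2.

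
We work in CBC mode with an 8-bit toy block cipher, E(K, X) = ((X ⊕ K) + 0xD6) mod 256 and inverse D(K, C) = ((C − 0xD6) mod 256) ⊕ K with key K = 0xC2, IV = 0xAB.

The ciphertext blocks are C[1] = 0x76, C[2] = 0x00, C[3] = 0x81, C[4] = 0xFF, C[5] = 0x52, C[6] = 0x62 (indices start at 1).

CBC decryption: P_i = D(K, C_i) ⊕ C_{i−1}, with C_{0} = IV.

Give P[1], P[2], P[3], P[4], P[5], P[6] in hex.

P[1] = 0xC9, P[2] = 0x9E, P[3] = 0x69, P[4] = 0x6A, P[5] = 0x41, P[6] = 0x1C

P[1]: D(K, 0x76) = 0x62; 0x62 ⊕ 0xAB = 0xC9.
P[2]: D(K, 0x00) = 0xE8; 0xE8 ⊕ 0x76 = 0x9E.
P[3]: D(K, 0x81) = 0x69; 0x69 ⊕ 0x00 = 0x69.
P[4]: D(K, 0xFF) = 0xEB; 0xEB ⊕ 0x81 = 0x6A.
P[5]: D(K, 0x52) = 0xBE; 0xBE ⊕ 0xFF = 0x41.
P[6]: D(K, 0x62) = 0x4E; 0x4E ⊕ 0x52 = 0x1C.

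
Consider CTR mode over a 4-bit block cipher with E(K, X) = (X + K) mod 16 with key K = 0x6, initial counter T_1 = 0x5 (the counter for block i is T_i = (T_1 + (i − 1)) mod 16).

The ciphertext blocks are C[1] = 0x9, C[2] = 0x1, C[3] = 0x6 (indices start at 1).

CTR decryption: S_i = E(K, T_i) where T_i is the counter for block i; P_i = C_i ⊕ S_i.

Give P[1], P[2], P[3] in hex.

P[1] = 0x2, P[2] = 0xD, P[3] = 0xB

P[1]: T = 0x5, S = E(K, T) = 0xB; 0x9 ⊕ 0xB = 0x2.
P[2]: T = 0x6, S = E(K, T) = 0xC; 0x1 ⊕ 0xC = 0xD.
P[3]: T = 0x7, S = E(K, T) = 0xD; 0x6 ⊕ 0xD = 0xB.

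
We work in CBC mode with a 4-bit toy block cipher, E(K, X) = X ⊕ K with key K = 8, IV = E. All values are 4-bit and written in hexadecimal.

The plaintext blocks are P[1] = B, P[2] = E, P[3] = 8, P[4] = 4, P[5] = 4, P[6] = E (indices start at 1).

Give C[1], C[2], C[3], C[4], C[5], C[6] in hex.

CBC encryption: C_i = E(K, P_i ⊕ C_{i−1}), with C_{0} = IV.
C[1]: P[1] ⊕ E = 5; E(K, 5) = D.
C[2]: P[2] ⊕ D = 3; E(K, 3) = B.
C[3]: P[3] ⊕ B = 3; E(K, 3) = B.
C[4]: P[4] ⊕ B = F; E(K, F) = 7.
C[5]: P[5] ⊕ 7 = 3; E(K, 3) = B.
C[6]: P[6] ⊕ B = 5; E(K, 5) = D.

C[1] = D, C[2] = B, C[3] = B, C[4] = 7, C[5] = B, C[6] = D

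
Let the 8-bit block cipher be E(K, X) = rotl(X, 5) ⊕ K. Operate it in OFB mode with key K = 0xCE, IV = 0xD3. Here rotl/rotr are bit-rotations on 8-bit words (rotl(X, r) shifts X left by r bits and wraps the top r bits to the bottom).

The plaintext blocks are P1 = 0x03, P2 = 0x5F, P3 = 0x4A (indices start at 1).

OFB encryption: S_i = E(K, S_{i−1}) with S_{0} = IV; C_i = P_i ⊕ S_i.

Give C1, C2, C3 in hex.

C1 = 0xB7, C2 = 0x07, C3 = 0x8F

C1: S = E(K, 0xD3) = 0xB4; 0x03 ⊕ 0xB4 = 0xB7.
C2: S = E(K, 0xB4) = 0x58; 0x5F ⊕ 0x58 = 0x07.
C3: S = E(K, 0x58) = 0xC5; 0x4A ⊕ 0xC5 = 0x8F.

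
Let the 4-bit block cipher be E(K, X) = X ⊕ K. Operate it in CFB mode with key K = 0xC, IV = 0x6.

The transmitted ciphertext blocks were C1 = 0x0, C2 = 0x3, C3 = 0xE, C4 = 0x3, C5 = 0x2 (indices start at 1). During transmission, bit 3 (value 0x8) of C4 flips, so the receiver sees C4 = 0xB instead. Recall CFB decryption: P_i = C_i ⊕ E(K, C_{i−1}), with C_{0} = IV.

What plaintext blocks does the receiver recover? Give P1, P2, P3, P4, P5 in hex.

P1 = 0xA, P2 = 0xF, P3 = 0x1, P4 = 0x9, P5 = 0x5

Only C4 changed, to 0xB. In CFB, a change in C_i flips the same bit in P_i and garbles P_{i+1}. Decrypting the received ciphertext:
P1: E(K, 0x6) = 0xA; 0x0 ⊕ 0xA = 0xA.
P2: E(K, 0x0) = 0xC; 0x3 ⊕ 0xC = 0xF.
P3: E(K, 0x3) = 0xF; 0xE ⊕ 0xF = 0x1.
P4: E(K, 0xE) = 0x2; 0xB ⊕ 0x2 = 0x9.
P5: E(K, 0xB) = 0x7; 0x2 ⊕ 0x7 = 0x5.
Blocks that differ from the original plaintext: P4, P5.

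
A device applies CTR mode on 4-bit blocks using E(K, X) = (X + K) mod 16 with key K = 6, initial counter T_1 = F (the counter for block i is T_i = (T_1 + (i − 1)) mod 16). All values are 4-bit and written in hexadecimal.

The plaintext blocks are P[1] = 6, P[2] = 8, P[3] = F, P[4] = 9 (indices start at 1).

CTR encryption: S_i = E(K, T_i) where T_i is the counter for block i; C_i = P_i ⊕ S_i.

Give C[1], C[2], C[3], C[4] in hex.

C[1]: T = F, S = E(K, T) = 5; 6 ⊕ 5 = 3.
C[2]: T = 0, S = E(K, T) = 6; 8 ⊕ 6 = E.
C[3]: T = 1, S = E(K, T) = 7; F ⊕ 7 = 8.
C[4]: T = 2, S = E(K, T) = 8; 9 ⊕ 8 = 1.

C[1] = 3, C[2] = E, C[3] = 8, C[4] = 1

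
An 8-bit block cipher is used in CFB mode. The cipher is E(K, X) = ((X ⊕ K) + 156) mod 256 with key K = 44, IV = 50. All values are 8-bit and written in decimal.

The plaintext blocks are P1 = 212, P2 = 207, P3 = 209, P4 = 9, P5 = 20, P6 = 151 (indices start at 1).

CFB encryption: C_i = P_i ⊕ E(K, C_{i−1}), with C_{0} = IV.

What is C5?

C5 = 149

C1: E(K, 50) = 186; 212 ⊕ 186 = 110.
C2: E(K, 110) = 222; 207 ⊕ 222 = 17.
C3: E(K, 17) = 217; 209 ⊕ 217 = 8.
C4: E(K, 8) = 192; 9 ⊕ 192 = 201.
C5: E(K, 201) = 129; 20 ⊕ 129 = 149.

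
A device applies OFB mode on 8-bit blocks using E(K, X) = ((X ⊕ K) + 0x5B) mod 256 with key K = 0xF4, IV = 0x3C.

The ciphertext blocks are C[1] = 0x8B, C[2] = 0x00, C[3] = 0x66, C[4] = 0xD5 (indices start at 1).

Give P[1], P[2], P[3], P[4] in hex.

OFB decryption: S_i = E(K, S_{i−1}) with S_{0} = IV; P_i = C_i ⊕ S_i.
P[1]: S = E(K, 0x3C) = 0x23; 0x8B ⊕ 0x23 = 0xA8.
P[2]: S = E(K, 0x23) = 0x32; 0x00 ⊕ 0x32 = 0x32.
P[3]: S = E(K, 0x32) = 0x21; 0x66 ⊕ 0x21 = 0x47.
P[4]: S = E(K, 0x21) = 0x30; 0xD5 ⊕ 0x30 = 0xE5.

P[1] = 0xA8, P[2] = 0x32, P[3] = 0x47, P[4] = 0xE5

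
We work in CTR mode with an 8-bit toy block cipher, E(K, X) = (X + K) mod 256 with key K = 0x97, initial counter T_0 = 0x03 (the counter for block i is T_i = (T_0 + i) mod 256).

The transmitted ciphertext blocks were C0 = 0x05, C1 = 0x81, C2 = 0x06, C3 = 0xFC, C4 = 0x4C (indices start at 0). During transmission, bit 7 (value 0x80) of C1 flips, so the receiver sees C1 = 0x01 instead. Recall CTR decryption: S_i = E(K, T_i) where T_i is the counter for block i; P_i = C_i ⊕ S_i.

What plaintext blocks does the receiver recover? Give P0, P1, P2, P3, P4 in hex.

P0 = 0x9F, P1 = 0x9A, P2 = 0x9A, P3 = 0x61, P4 = 0xD2

Only C1 changed, to 0x01. In CTR, a change in C_i flips the same bit in P_i only; the keystream is unaffected. Decrypting the received ciphertext:
P0: T = 0x03, S = E(K, T) = 0x9A; 0x05 ⊕ 0x9A = 0x9F.
P1: T = 0x04, S = E(K, T) = 0x9B; 0x01 ⊕ 0x9B = 0x9A.
P2: T = 0x05, S = E(K, T) = 0x9C; 0x06 ⊕ 0x9C = 0x9A.
P3: T = 0x06, S = E(K, T) = 0x9D; 0xFC ⊕ 0x9D = 0x61.
P4: T = 0x07, S = E(K, T) = 0x9E; 0x4C ⊕ 0x9E = 0xD2.
Blocks that differ from the original plaintext: P1.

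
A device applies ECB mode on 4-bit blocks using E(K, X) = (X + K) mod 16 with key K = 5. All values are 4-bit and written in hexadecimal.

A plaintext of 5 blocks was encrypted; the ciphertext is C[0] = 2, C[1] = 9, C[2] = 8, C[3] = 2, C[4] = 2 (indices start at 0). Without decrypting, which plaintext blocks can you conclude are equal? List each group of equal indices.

ECB encrypts each block independently with the same key, so equal ciphertext blocks imply equal plaintext blocks.
C[0] = C[3] = C[4] = 2, so P[0] = P[3] = P[4].

P[0] = P[3] = P[4]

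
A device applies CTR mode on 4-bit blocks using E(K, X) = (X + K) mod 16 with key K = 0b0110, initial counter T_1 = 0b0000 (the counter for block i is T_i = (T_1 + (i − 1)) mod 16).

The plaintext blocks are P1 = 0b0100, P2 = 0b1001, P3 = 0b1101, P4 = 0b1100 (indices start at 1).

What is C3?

CTR encryption: S_i = E(K, T_i) where T_i is the counter for block i; C_i = P_i ⊕ S_i.
C1: T = 0b0000, S = E(K, T) = 0b0110; 0b0100 ⊕ 0b0110 = 0b0010.
C2: T = 0b0001, S = E(K, T) = 0b0111; 0b1001 ⊕ 0b0111 = 0b1110.
C3: T = 0b0010, S = E(K, T) = 0b1000; 0b1101 ⊕ 0b1000 = 0b0101.

C3 = 0b0101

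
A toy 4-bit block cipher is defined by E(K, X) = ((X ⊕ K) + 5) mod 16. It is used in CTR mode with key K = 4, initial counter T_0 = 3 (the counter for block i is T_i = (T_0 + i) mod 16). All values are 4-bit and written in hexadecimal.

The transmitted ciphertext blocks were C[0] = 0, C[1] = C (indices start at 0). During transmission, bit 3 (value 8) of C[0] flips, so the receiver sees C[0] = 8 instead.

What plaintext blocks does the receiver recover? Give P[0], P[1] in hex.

P[0] = 4, P[1] = 9

CTR decryption: S_i = E(K, T_i) where T_i is the counter for block i; P_i = C_i ⊕ S_i.
Only C[0] changed, to 8. In CTR, a change in C_i flips the same bit in P_i only; the keystream is unaffected. Decrypting the received ciphertext:
P[0]: T = 3, S = E(K, T) = C; 8 ⊕ C = 4.
P[1]: T = 4, S = E(K, T) = 5; C ⊕ 5 = 9.
Blocks that differ from the original plaintext: P[0].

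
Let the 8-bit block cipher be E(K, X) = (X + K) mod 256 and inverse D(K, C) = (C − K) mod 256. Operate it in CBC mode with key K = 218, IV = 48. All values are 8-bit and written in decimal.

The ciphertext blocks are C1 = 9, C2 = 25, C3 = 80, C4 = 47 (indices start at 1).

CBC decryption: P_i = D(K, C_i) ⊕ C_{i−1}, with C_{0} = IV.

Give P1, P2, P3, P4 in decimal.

P1: D(K, 9) = 47; 47 ⊕ 48 = 31.
P2: D(K, 25) = 63; 63 ⊕ 9 = 54.
P3: D(K, 80) = 118; 118 ⊕ 25 = 111.
P4: D(K, 47) = 85; 85 ⊕ 80 = 5.

P1 = 31, P2 = 54, P3 = 111, P4 = 5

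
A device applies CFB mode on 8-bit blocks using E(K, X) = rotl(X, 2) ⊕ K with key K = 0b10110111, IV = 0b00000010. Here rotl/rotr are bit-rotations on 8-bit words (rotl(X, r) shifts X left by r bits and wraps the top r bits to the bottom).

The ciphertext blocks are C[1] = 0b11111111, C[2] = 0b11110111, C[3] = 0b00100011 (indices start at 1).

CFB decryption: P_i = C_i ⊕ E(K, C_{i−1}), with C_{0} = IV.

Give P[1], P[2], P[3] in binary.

P[1]: E(K, 0b00000010) = 0b10111111; 0b11111111 ⊕ 0b10111111 = 0b01000000.
P[2]: E(K, 0b11111111) = 0b01001000; 0b11110111 ⊕ 0b01001000 = 0b10111111.
P[3]: E(K, 0b11110111) = 0b01101000; 0b00100011 ⊕ 0b01101000 = 0b01001011.

P[1] = 0b01000000, P[2] = 0b10111111, P[3] = 0b01001011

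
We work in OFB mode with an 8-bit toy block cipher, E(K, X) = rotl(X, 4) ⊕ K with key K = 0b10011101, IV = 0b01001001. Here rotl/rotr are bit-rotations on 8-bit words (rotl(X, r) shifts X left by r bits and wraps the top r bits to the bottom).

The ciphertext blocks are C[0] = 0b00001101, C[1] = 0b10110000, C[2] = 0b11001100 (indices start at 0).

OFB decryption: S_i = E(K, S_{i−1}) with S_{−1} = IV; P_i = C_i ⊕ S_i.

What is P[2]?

P[0]: S = E(K, 0b01001001) = 0b00001001; 0b00001101 ⊕ 0b00001001 = 0b00000100.
P[1]: S = E(K, 0b00001001) = 0b00001101; 0b10110000 ⊕ 0b00001101 = 0b10111101.
P[2]: S = E(K, 0b00001101) = 0b01001101; 0b11001100 ⊕ 0b01001101 = 0b10000001.

P[2] = 0b10000001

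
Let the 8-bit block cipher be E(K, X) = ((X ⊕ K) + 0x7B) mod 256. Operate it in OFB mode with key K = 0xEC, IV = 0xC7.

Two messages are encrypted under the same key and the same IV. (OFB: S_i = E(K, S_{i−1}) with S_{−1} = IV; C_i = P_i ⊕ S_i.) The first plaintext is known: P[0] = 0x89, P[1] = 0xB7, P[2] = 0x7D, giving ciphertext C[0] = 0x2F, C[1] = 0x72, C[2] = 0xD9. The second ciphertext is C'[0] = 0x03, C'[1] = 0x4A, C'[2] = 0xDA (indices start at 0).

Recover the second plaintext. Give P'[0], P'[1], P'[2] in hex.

In OFB with a reused IV, both messages share the same keystream S_i, so C_i ⊕ C'_i = P_i ⊕ P'_i and thus P'_i = P_i ⊕ C_i ⊕ C'_i.
P'[0]: 0x89 ⊕ 0x2F ⊕ 0x03 = 0xA5.
P'[1]: 0xB7 ⊕ 0x72 ⊕ 0x4A = 0x8F.
P'[2]: 0x7D ⊕ 0xD9 ⊕ 0xDA = 0x7E.

P'[0] = 0xA5, P'[1] = 0x8F, P'[2] = 0x7E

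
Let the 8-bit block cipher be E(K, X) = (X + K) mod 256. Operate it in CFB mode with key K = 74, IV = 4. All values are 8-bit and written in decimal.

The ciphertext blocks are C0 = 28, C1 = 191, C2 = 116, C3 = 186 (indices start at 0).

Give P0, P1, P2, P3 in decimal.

P0 = 82, P1 = 217, P2 = 125, P3 = 4

CFB decryption: P_i = C_i ⊕ E(K, C_{i−1}), with C_{−1} = IV.
P0: E(K, 4) = 78; 28 ⊕ 78 = 82.
P1: E(K, 28) = 102; 191 ⊕ 102 = 217.
P2: E(K, 191) = 9; 116 ⊕ 9 = 125.
P3: E(K, 116) = 190; 186 ⊕ 190 = 4.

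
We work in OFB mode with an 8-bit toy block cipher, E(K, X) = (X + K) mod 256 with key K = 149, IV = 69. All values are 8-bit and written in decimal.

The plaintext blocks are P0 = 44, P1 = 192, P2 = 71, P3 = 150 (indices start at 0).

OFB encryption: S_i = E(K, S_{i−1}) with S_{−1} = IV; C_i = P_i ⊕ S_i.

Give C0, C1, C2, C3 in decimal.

C0: S = E(K, 69) = 218; 44 ⊕ 218 = 246.
C1: S = E(K, 218) = 111; 192 ⊕ 111 = 175.
C2: S = E(K, 111) = 4; 71 ⊕ 4 = 67.
C3: S = E(K, 4) = 153; 150 ⊕ 153 = 15.

C0 = 246, C1 = 175, C2 = 67, C3 = 15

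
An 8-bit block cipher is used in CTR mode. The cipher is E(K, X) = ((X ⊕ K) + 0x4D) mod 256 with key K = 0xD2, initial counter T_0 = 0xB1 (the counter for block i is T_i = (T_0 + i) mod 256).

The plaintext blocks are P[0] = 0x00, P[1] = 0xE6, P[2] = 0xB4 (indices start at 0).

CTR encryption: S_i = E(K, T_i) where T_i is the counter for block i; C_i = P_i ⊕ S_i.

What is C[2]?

C[2] = 0x1A

C[0]: T = 0xB1, S = E(K, T) = 0xB0; 0x00 ⊕ 0xB0 = 0xB0.
C[1]: T = 0xB2, S = E(K, T) = 0xAD; 0xE6 ⊕ 0xAD = 0x4B.
C[2]: T = 0xB3, S = E(K, T) = 0xAE; 0xB4 ⊕ 0xAE = 0x1A.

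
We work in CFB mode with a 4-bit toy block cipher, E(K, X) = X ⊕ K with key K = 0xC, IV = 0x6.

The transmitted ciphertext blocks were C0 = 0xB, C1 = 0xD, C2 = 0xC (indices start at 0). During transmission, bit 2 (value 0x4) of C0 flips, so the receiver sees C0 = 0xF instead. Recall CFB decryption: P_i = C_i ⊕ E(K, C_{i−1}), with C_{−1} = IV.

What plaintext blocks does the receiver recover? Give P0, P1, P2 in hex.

P0 = 0x5, P1 = 0xE, P2 = 0xD

Only C0 changed, to 0xF. In CFB, a change in C_i flips the same bit in P_i and garbles P_{i+1}. Decrypting the received ciphertext:
P0: E(K, 0x6) = 0xA; 0xF ⊕ 0xA = 0x5.
P1: E(K, 0xF) = 0x3; 0xD ⊕ 0x3 = 0xE.
P2: E(K, 0xD) = 0x1; 0xC ⊕ 0x1 = 0xD.
Blocks that differ from the original plaintext: P0, P1.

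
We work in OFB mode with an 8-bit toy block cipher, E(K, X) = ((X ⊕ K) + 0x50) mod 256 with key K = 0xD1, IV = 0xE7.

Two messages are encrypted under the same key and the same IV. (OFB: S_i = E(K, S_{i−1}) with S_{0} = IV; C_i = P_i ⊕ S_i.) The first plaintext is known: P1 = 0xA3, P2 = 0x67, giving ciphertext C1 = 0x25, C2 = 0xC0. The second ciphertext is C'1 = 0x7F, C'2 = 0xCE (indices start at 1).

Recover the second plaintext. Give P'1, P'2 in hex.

In OFB with a reused IV, both messages share the same keystream S_i, so C_i ⊕ C'_i = P_i ⊕ P'_i and thus P'_i = P_i ⊕ C_i ⊕ C'_i.
P'1: 0xA3 ⊕ 0x25 ⊕ 0x7F = 0xF9.
P'2: 0x67 ⊕ 0xC0 ⊕ 0xCE = 0x69.

P'1 = 0xF9, P'2 = 0x69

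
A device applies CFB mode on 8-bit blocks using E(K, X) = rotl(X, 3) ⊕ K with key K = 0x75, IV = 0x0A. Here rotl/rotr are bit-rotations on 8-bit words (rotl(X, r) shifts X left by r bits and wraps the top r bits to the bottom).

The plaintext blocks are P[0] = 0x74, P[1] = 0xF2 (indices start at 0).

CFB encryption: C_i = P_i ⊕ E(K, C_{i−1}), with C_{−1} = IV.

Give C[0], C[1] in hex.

C[0]: E(K, 0x0A) = 0x25; 0x74 ⊕ 0x25 = 0x51.
C[1]: E(K, 0x51) = 0xFF; 0xF2 ⊕ 0xFF = 0x0D.

C[0] = 0x51, C[1] = 0x0D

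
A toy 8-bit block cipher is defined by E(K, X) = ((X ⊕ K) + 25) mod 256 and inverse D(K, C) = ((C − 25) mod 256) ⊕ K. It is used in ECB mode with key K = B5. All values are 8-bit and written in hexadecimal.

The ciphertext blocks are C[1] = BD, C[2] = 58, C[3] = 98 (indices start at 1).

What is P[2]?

P[2] = 86

ECB decryption: P_i = D(K, C_i).
P[2]: D(K, 58) = 86.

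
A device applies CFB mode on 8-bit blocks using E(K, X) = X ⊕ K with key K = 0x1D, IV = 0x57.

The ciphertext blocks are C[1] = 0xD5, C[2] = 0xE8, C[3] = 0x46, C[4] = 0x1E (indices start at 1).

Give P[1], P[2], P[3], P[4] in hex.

CFB decryption: P_i = C_i ⊕ E(K, C_{i−1}), with C_{0} = IV.
P[1]: E(K, 0x57) = 0x4A; 0xD5 ⊕ 0x4A = 0x9F.
P[2]: E(K, 0xD5) = 0xC8; 0xE8 ⊕ 0xC8 = 0x20.
P[3]: E(K, 0xE8) = 0xF5; 0x46 ⊕ 0xF5 = 0xB3.
P[4]: E(K, 0x46) = 0x5B; 0x1E ⊕ 0x5B = 0x45.

P[1] = 0x9F, P[2] = 0x20, P[3] = 0xB3, P[4] = 0x45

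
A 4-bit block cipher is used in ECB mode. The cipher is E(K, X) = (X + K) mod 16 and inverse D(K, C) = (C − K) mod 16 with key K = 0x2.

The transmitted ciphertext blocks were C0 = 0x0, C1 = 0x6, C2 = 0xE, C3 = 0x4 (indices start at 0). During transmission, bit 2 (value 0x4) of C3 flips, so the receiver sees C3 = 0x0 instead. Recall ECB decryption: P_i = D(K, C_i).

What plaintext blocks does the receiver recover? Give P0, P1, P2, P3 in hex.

P0 = 0xE, P1 = 0x4, P2 = 0xC, P3 = 0xE

Only C3 changed, to 0x0. In ECB, a change in C_i affects only P_i. Decrypting the received ciphertext:
P0: D(K, 0x0) = 0xE.
P1: D(K, 0x6) = 0x4.
P2: D(K, 0xE) = 0xC.
P3: D(K, 0x0) = 0xE.
Blocks that differ from the original plaintext: P3.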